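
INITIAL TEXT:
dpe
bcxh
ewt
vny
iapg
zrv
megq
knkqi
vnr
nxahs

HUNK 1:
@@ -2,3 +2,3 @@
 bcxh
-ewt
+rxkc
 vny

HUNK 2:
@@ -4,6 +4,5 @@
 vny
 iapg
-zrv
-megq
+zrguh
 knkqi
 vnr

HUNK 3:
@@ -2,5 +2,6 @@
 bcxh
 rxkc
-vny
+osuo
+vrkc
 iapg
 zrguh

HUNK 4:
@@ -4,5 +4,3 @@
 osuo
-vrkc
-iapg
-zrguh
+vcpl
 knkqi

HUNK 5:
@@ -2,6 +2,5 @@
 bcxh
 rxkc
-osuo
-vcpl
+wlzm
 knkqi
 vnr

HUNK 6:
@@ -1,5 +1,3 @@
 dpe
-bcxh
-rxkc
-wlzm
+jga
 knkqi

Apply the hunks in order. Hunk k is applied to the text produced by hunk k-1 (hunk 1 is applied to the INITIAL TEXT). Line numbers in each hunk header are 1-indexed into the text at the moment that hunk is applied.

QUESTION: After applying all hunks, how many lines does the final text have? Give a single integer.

Answer: 5

Derivation:
Hunk 1: at line 2 remove [ewt] add [rxkc] -> 10 lines: dpe bcxh rxkc vny iapg zrv megq knkqi vnr nxahs
Hunk 2: at line 4 remove [zrv,megq] add [zrguh] -> 9 lines: dpe bcxh rxkc vny iapg zrguh knkqi vnr nxahs
Hunk 3: at line 2 remove [vny] add [osuo,vrkc] -> 10 lines: dpe bcxh rxkc osuo vrkc iapg zrguh knkqi vnr nxahs
Hunk 4: at line 4 remove [vrkc,iapg,zrguh] add [vcpl] -> 8 lines: dpe bcxh rxkc osuo vcpl knkqi vnr nxahs
Hunk 5: at line 2 remove [osuo,vcpl] add [wlzm] -> 7 lines: dpe bcxh rxkc wlzm knkqi vnr nxahs
Hunk 6: at line 1 remove [bcxh,rxkc,wlzm] add [jga] -> 5 lines: dpe jga knkqi vnr nxahs
Final line count: 5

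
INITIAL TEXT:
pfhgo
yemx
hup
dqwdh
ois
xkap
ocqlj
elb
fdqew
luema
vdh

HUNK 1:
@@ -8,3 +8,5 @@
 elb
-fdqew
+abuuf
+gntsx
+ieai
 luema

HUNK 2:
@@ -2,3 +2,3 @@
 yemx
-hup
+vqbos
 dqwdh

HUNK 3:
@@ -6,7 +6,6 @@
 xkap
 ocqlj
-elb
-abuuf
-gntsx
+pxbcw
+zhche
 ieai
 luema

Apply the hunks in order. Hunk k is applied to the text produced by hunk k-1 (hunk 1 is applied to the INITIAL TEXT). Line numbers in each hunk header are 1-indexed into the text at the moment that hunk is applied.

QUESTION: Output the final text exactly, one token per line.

Hunk 1: at line 8 remove [fdqew] add [abuuf,gntsx,ieai] -> 13 lines: pfhgo yemx hup dqwdh ois xkap ocqlj elb abuuf gntsx ieai luema vdh
Hunk 2: at line 2 remove [hup] add [vqbos] -> 13 lines: pfhgo yemx vqbos dqwdh ois xkap ocqlj elb abuuf gntsx ieai luema vdh
Hunk 3: at line 6 remove [elb,abuuf,gntsx] add [pxbcw,zhche] -> 12 lines: pfhgo yemx vqbos dqwdh ois xkap ocqlj pxbcw zhche ieai luema vdh

Answer: pfhgo
yemx
vqbos
dqwdh
ois
xkap
ocqlj
pxbcw
zhche
ieai
luema
vdh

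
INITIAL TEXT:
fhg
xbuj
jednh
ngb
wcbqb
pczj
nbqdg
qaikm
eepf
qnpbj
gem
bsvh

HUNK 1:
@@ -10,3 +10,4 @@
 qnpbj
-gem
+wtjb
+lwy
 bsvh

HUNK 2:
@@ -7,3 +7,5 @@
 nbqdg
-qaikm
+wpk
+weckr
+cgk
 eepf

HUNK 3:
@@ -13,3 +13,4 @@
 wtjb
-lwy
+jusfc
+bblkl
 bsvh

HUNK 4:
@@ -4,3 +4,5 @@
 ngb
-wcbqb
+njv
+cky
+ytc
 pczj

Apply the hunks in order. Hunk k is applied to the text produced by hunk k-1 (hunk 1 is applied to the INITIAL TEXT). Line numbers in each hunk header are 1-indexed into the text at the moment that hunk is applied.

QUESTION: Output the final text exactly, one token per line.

Hunk 1: at line 10 remove [gem] add [wtjb,lwy] -> 13 lines: fhg xbuj jednh ngb wcbqb pczj nbqdg qaikm eepf qnpbj wtjb lwy bsvh
Hunk 2: at line 7 remove [qaikm] add [wpk,weckr,cgk] -> 15 lines: fhg xbuj jednh ngb wcbqb pczj nbqdg wpk weckr cgk eepf qnpbj wtjb lwy bsvh
Hunk 3: at line 13 remove [lwy] add [jusfc,bblkl] -> 16 lines: fhg xbuj jednh ngb wcbqb pczj nbqdg wpk weckr cgk eepf qnpbj wtjb jusfc bblkl bsvh
Hunk 4: at line 4 remove [wcbqb] add [njv,cky,ytc] -> 18 lines: fhg xbuj jednh ngb njv cky ytc pczj nbqdg wpk weckr cgk eepf qnpbj wtjb jusfc bblkl bsvh

Answer: fhg
xbuj
jednh
ngb
njv
cky
ytc
pczj
nbqdg
wpk
weckr
cgk
eepf
qnpbj
wtjb
jusfc
bblkl
bsvh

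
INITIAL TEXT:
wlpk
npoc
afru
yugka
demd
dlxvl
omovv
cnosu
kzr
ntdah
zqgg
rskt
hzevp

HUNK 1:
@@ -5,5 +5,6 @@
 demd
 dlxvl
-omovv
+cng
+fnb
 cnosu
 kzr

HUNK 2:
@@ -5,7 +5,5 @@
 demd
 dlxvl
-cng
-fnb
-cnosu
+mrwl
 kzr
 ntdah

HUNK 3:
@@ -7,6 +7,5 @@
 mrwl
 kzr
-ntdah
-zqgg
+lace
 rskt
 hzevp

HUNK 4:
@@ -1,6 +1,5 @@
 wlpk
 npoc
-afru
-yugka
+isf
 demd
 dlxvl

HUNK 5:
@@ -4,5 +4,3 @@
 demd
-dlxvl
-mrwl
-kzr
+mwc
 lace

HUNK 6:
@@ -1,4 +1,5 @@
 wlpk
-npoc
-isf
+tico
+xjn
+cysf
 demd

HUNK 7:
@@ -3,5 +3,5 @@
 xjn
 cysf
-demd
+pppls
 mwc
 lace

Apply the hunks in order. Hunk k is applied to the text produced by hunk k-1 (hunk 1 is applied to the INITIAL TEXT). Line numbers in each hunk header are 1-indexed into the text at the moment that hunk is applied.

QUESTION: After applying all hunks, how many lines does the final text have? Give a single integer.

Answer: 9

Derivation:
Hunk 1: at line 5 remove [omovv] add [cng,fnb] -> 14 lines: wlpk npoc afru yugka demd dlxvl cng fnb cnosu kzr ntdah zqgg rskt hzevp
Hunk 2: at line 5 remove [cng,fnb,cnosu] add [mrwl] -> 12 lines: wlpk npoc afru yugka demd dlxvl mrwl kzr ntdah zqgg rskt hzevp
Hunk 3: at line 7 remove [ntdah,zqgg] add [lace] -> 11 lines: wlpk npoc afru yugka demd dlxvl mrwl kzr lace rskt hzevp
Hunk 4: at line 1 remove [afru,yugka] add [isf] -> 10 lines: wlpk npoc isf demd dlxvl mrwl kzr lace rskt hzevp
Hunk 5: at line 4 remove [dlxvl,mrwl,kzr] add [mwc] -> 8 lines: wlpk npoc isf demd mwc lace rskt hzevp
Hunk 6: at line 1 remove [npoc,isf] add [tico,xjn,cysf] -> 9 lines: wlpk tico xjn cysf demd mwc lace rskt hzevp
Hunk 7: at line 3 remove [demd] add [pppls] -> 9 lines: wlpk tico xjn cysf pppls mwc lace rskt hzevp
Final line count: 9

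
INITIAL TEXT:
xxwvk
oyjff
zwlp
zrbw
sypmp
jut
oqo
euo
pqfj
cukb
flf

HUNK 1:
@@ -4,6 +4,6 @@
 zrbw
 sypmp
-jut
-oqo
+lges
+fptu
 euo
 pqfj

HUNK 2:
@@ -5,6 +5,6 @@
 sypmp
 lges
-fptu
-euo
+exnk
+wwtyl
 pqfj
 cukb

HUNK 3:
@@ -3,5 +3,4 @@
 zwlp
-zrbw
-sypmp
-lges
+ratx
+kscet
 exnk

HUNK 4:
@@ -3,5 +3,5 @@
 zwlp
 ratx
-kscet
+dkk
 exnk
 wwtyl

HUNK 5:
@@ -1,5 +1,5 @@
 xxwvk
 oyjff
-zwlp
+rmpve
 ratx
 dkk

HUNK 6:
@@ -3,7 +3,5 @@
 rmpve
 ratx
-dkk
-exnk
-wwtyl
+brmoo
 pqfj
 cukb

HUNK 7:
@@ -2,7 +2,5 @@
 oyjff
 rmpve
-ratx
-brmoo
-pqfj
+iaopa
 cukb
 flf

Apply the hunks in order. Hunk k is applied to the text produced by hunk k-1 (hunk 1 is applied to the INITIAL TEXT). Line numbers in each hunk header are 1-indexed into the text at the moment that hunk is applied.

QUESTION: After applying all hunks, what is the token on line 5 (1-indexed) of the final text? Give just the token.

Answer: cukb

Derivation:
Hunk 1: at line 4 remove [jut,oqo] add [lges,fptu] -> 11 lines: xxwvk oyjff zwlp zrbw sypmp lges fptu euo pqfj cukb flf
Hunk 2: at line 5 remove [fptu,euo] add [exnk,wwtyl] -> 11 lines: xxwvk oyjff zwlp zrbw sypmp lges exnk wwtyl pqfj cukb flf
Hunk 3: at line 3 remove [zrbw,sypmp,lges] add [ratx,kscet] -> 10 lines: xxwvk oyjff zwlp ratx kscet exnk wwtyl pqfj cukb flf
Hunk 4: at line 3 remove [kscet] add [dkk] -> 10 lines: xxwvk oyjff zwlp ratx dkk exnk wwtyl pqfj cukb flf
Hunk 5: at line 1 remove [zwlp] add [rmpve] -> 10 lines: xxwvk oyjff rmpve ratx dkk exnk wwtyl pqfj cukb flf
Hunk 6: at line 3 remove [dkk,exnk,wwtyl] add [brmoo] -> 8 lines: xxwvk oyjff rmpve ratx brmoo pqfj cukb flf
Hunk 7: at line 2 remove [ratx,brmoo,pqfj] add [iaopa] -> 6 lines: xxwvk oyjff rmpve iaopa cukb flf
Final line 5: cukb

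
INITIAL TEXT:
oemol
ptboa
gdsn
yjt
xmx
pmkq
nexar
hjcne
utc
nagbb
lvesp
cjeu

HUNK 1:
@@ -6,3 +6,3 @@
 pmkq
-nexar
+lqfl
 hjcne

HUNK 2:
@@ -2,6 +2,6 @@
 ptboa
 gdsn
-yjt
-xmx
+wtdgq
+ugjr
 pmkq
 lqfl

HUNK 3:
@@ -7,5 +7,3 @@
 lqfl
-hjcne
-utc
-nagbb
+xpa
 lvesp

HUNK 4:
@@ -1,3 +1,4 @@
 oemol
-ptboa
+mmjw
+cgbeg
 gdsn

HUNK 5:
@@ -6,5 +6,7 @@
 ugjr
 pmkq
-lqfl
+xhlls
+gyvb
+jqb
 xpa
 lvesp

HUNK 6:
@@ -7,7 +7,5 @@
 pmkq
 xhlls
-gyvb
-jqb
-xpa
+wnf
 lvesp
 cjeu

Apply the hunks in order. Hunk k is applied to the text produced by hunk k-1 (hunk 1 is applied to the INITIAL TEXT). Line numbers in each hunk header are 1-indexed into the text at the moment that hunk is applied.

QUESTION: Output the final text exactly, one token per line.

Hunk 1: at line 6 remove [nexar] add [lqfl] -> 12 lines: oemol ptboa gdsn yjt xmx pmkq lqfl hjcne utc nagbb lvesp cjeu
Hunk 2: at line 2 remove [yjt,xmx] add [wtdgq,ugjr] -> 12 lines: oemol ptboa gdsn wtdgq ugjr pmkq lqfl hjcne utc nagbb lvesp cjeu
Hunk 3: at line 7 remove [hjcne,utc,nagbb] add [xpa] -> 10 lines: oemol ptboa gdsn wtdgq ugjr pmkq lqfl xpa lvesp cjeu
Hunk 4: at line 1 remove [ptboa] add [mmjw,cgbeg] -> 11 lines: oemol mmjw cgbeg gdsn wtdgq ugjr pmkq lqfl xpa lvesp cjeu
Hunk 5: at line 6 remove [lqfl] add [xhlls,gyvb,jqb] -> 13 lines: oemol mmjw cgbeg gdsn wtdgq ugjr pmkq xhlls gyvb jqb xpa lvesp cjeu
Hunk 6: at line 7 remove [gyvb,jqb,xpa] add [wnf] -> 11 lines: oemol mmjw cgbeg gdsn wtdgq ugjr pmkq xhlls wnf lvesp cjeu

Answer: oemol
mmjw
cgbeg
gdsn
wtdgq
ugjr
pmkq
xhlls
wnf
lvesp
cjeu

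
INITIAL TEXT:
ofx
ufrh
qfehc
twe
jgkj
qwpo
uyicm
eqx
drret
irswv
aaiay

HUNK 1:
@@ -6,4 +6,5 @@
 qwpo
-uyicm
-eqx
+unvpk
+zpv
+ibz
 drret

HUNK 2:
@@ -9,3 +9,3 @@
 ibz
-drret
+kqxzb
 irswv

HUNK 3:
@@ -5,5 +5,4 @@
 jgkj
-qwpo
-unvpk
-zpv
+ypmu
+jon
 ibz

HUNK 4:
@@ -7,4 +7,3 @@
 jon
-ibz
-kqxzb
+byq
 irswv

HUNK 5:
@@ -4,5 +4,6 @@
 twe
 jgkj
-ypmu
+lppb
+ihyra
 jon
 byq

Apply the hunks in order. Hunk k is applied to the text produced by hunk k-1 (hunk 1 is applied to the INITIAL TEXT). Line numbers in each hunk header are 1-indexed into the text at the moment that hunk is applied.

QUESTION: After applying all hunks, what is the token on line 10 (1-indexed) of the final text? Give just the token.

Answer: irswv

Derivation:
Hunk 1: at line 6 remove [uyicm,eqx] add [unvpk,zpv,ibz] -> 12 lines: ofx ufrh qfehc twe jgkj qwpo unvpk zpv ibz drret irswv aaiay
Hunk 2: at line 9 remove [drret] add [kqxzb] -> 12 lines: ofx ufrh qfehc twe jgkj qwpo unvpk zpv ibz kqxzb irswv aaiay
Hunk 3: at line 5 remove [qwpo,unvpk,zpv] add [ypmu,jon] -> 11 lines: ofx ufrh qfehc twe jgkj ypmu jon ibz kqxzb irswv aaiay
Hunk 4: at line 7 remove [ibz,kqxzb] add [byq] -> 10 lines: ofx ufrh qfehc twe jgkj ypmu jon byq irswv aaiay
Hunk 5: at line 4 remove [ypmu] add [lppb,ihyra] -> 11 lines: ofx ufrh qfehc twe jgkj lppb ihyra jon byq irswv aaiay
Final line 10: irswv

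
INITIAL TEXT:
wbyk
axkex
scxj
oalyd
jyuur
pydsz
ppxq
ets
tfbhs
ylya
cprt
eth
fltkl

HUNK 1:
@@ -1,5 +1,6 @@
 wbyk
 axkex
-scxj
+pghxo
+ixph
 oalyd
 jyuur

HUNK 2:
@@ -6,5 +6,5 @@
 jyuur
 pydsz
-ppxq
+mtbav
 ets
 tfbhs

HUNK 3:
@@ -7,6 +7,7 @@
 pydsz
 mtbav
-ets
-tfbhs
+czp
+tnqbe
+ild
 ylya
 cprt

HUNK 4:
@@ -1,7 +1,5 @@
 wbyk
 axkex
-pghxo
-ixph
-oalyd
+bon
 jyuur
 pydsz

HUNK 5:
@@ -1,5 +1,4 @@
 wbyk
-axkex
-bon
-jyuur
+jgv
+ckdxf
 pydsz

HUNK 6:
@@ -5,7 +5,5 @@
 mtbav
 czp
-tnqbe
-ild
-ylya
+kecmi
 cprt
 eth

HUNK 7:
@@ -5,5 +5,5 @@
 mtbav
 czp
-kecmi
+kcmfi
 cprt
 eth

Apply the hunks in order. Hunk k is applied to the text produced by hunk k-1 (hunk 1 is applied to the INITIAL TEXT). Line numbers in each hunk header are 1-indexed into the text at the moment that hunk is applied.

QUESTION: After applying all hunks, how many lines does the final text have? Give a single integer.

Hunk 1: at line 1 remove [scxj] add [pghxo,ixph] -> 14 lines: wbyk axkex pghxo ixph oalyd jyuur pydsz ppxq ets tfbhs ylya cprt eth fltkl
Hunk 2: at line 6 remove [ppxq] add [mtbav] -> 14 lines: wbyk axkex pghxo ixph oalyd jyuur pydsz mtbav ets tfbhs ylya cprt eth fltkl
Hunk 3: at line 7 remove [ets,tfbhs] add [czp,tnqbe,ild] -> 15 lines: wbyk axkex pghxo ixph oalyd jyuur pydsz mtbav czp tnqbe ild ylya cprt eth fltkl
Hunk 4: at line 1 remove [pghxo,ixph,oalyd] add [bon] -> 13 lines: wbyk axkex bon jyuur pydsz mtbav czp tnqbe ild ylya cprt eth fltkl
Hunk 5: at line 1 remove [axkex,bon,jyuur] add [jgv,ckdxf] -> 12 lines: wbyk jgv ckdxf pydsz mtbav czp tnqbe ild ylya cprt eth fltkl
Hunk 6: at line 5 remove [tnqbe,ild,ylya] add [kecmi] -> 10 lines: wbyk jgv ckdxf pydsz mtbav czp kecmi cprt eth fltkl
Hunk 7: at line 5 remove [kecmi] add [kcmfi] -> 10 lines: wbyk jgv ckdxf pydsz mtbav czp kcmfi cprt eth fltkl
Final line count: 10

Answer: 10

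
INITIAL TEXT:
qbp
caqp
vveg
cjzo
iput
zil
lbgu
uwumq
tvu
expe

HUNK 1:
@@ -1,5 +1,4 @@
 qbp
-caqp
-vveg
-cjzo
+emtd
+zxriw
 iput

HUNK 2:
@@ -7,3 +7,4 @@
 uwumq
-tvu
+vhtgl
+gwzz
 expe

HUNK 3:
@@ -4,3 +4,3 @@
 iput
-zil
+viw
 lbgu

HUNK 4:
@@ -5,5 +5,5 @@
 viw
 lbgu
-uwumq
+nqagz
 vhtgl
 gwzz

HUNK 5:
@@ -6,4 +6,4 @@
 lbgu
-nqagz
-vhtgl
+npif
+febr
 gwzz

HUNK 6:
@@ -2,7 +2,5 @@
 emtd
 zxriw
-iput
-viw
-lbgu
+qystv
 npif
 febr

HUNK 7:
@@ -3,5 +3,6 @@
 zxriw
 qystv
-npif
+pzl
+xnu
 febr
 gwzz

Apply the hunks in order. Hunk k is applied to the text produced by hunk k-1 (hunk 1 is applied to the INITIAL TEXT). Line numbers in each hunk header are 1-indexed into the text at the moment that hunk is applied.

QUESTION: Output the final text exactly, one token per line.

Hunk 1: at line 1 remove [caqp,vveg,cjzo] add [emtd,zxriw] -> 9 lines: qbp emtd zxriw iput zil lbgu uwumq tvu expe
Hunk 2: at line 7 remove [tvu] add [vhtgl,gwzz] -> 10 lines: qbp emtd zxriw iput zil lbgu uwumq vhtgl gwzz expe
Hunk 3: at line 4 remove [zil] add [viw] -> 10 lines: qbp emtd zxriw iput viw lbgu uwumq vhtgl gwzz expe
Hunk 4: at line 5 remove [uwumq] add [nqagz] -> 10 lines: qbp emtd zxriw iput viw lbgu nqagz vhtgl gwzz expe
Hunk 5: at line 6 remove [nqagz,vhtgl] add [npif,febr] -> 10 lines: qbp emtd zxriw iput viw lbgu npif febr gwzz expe
Hunk 6: at line 2 remove [iput,viw,lbgu] add [qystv] -> 8 lines: qbp emtd zxriw qystv npif febr gwzz expe
Hunk 7: at line 3 remove [npif] add [pzl,xnu] -> 9 lines: qbp emtd zxriw qystv pzl xnu febr gwzz expe

Answer: qbp
emtd
zxriw
qystv
pzl
xnu
febr
gwzz
expe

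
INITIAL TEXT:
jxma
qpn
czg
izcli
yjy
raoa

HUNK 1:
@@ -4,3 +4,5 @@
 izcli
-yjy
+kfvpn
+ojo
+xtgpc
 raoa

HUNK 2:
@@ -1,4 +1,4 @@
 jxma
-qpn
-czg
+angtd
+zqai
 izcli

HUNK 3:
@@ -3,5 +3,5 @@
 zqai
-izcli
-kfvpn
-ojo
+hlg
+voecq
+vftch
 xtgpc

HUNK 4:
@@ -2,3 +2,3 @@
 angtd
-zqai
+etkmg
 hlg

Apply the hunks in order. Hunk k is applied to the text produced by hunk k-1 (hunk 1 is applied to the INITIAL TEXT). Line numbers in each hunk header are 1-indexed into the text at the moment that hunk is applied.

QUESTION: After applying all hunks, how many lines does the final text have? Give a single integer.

Hunk 1: at line 4 remove [yjy] add [kfvpn,ojo,xtgpc] -> 8 lines: jxma qpn czg izcli kfvpn ojo xtgpc raoa
Hunk 2: at line 1 remove [qpn,czg] add [angtd,zqai] -> 8 lines: jxma angtd zqai izcli kfvpn ojo xtgpc raoa
Hunk 3: at line 3 remove [izcli,kfvpn,ojo] add [hlg,voecq,vftch] -> 8 lines: jxma angtd zqai hlg voecq vftch xtgpc raoa
Hunk 4: at line 2 remove [zqai] add [etkmg] -> 8 lines: jxma angtd etkmg hlg voecq vftch xtgpc raoa
Final line count: 8

Answer: 8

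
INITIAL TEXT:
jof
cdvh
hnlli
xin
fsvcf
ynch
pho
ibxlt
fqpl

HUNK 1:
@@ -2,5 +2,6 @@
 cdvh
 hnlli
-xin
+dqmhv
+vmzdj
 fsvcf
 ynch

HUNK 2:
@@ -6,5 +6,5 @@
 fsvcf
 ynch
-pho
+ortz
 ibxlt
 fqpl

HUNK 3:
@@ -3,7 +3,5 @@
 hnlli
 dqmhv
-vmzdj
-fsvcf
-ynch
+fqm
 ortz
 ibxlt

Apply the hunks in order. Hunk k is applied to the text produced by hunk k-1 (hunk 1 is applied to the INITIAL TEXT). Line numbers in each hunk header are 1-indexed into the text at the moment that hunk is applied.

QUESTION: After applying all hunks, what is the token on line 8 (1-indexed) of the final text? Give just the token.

Answer: fqpl

Derivation:
Hunk 1: at line 2 remove [xin] add [dqmhv,vmzdj] -> 10 lines: jof cdvh hnlli dqmhv vmzdj fsvcf ynch pho ibxlt fqpl
Hunk 2: at line 6 remove [pho] add [ortz] -> 10 lines: jof cdvh hnlli dqmhv vmzdj fsvcf ynch ortz ibxlt fqpl
Hunk 3: at line 3 remove [vmzdj,fsvcf,ynch] add [fqm] -> 8 lines: jof cdvh hnlli dqmhv fqm ortz ibxlt fqpl
Final line 8: fqpl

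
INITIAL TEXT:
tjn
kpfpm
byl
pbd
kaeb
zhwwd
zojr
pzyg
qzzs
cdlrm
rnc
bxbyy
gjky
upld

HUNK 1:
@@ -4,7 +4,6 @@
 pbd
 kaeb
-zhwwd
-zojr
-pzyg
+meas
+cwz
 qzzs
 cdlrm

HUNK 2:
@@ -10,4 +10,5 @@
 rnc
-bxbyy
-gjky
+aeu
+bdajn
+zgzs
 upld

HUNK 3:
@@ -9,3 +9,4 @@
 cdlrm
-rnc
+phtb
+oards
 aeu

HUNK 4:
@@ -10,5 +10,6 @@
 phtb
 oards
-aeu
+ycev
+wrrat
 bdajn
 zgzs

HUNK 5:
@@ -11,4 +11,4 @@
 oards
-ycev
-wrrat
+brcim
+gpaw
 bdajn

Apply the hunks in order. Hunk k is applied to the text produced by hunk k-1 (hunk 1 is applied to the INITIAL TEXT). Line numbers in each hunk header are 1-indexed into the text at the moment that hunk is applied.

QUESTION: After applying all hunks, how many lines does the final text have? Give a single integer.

Answer: 16

Derivation:
Hunk 1: at line 4 remove [zhwwd,zojr,pzyg] add [meas,cwz] -> 13 lines: tjn kpfpm byl pbd kaeb meas cwz qzzs cdlrm rnc bxbyy gjky upld
Hunk 2: at line 10 remove [bxbyy,gjky] add [aeu,bdajn,zgzs] -> 14 lines: tjn kpfpm byl pbd kaeb meas cwz qzzs cdlrm rnc aeu bdajn zgzs upld
Hunk 3: at line 9 remove [rnc] add [phtb,oards] -> 15 lines: tjn kpfpm byl pbd kaeb meas cwz qzzs cdlrm phtb oards aeu bdajn zgzs upld
Hunk 4: at line 10 remove [aeu] add [ycev,wrrat] -> 16 lines: tjn kpfpm byl pbd kaeb meas cwz qzzs cdlrm phtb oards ycev wrrat bdajn zgzs upld
Hunk 5: at line 11 remove [ycev,wrrat] add [brcim,gpaw] -> 16 lines: tjn kpfpm byl pbd kaeb meas cwz qzzs cdlrm phtb oards brcim gpaw bdajn zgzs upld
Final line count: 16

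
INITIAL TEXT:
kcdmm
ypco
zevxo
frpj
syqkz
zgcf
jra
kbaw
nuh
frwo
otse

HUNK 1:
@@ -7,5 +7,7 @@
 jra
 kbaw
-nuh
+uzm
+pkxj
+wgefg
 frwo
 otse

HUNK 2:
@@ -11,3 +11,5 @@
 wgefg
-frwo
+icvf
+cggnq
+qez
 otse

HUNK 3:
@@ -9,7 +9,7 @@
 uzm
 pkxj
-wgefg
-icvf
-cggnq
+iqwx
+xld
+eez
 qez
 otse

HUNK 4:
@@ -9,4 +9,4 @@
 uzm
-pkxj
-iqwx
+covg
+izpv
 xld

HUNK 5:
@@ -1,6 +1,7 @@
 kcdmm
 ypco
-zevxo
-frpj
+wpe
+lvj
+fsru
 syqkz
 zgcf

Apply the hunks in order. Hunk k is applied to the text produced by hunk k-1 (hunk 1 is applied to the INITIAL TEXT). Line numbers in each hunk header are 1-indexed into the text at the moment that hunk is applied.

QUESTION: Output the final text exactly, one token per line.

Answer: kcdmm
ypco
wpe
lvj
fsru
syqkz
zgcf
jra
kbaw
uzm
covg
izpv
xld
eez
qez
otse

Derivation:
Hunk 1: at line 7 remove [nuh] add [uzm,pkxj,wgefg] -> 13 lines: kcdmm ypco zevxo frpj syqkz zgcf jra kbaw uzm pkxj wgefg frwo otse
Hunk 2: at line 11 remove [frwo] add [icvf,cggnq,qez] -> 15 lines: kcdmm ypco zevxo frpj syqkz zgcf jra kbaw uzm pkxj wgefg icvf cggnq qez otse
Hunk 3: at line 9 remove [wgefg,icvf,cggnq] add [iqwx,xld,eez] -> 15 lines: kcdmm ypco zevxo frpj syqkz zgcf jra kbaw uzm pkxj iqwx xld eez qez otse
Hunk 4: at line 9 remove [pkxj,iqwx] add [covg,izpv] -> 15 lines: kcdmm ypco zevxo frpj syqkz zgcf jra kbaw uzm covg izpv xld eez qez otse
Hunk 5: at line 1 remove [zevxo,frpj] add [wpe,lvj,fsru] -> 16 lines: kcdmm ypco wpe lvj fsru syqkz zgcf jra kbaw uzm covg izpv xld eez qez otse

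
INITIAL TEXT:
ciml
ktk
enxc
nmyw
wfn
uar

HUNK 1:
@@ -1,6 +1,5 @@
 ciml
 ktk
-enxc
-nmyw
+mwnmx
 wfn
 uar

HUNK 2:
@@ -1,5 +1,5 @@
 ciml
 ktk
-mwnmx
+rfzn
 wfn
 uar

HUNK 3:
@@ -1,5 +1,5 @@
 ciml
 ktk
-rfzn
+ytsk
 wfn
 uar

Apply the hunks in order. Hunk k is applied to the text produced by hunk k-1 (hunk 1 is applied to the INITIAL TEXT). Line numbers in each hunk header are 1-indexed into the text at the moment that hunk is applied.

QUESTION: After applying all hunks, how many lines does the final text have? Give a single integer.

Hunk 1: at line 1 remove [enxc,nmyw] add [mwnmx] -> 5 lines: ciml ktk mwnmx wfn uar
Hunk 2: at line 1 remove [mwnmx] add [rfzn] -> 5 lines: ciml ktk rfzn wfn uar
Hunk 3: at line 1 remove [rfzn] add [ytsk] -> 5 lines: ciml ktk ytsk wfn uar
Final line count: 5

Answer: 5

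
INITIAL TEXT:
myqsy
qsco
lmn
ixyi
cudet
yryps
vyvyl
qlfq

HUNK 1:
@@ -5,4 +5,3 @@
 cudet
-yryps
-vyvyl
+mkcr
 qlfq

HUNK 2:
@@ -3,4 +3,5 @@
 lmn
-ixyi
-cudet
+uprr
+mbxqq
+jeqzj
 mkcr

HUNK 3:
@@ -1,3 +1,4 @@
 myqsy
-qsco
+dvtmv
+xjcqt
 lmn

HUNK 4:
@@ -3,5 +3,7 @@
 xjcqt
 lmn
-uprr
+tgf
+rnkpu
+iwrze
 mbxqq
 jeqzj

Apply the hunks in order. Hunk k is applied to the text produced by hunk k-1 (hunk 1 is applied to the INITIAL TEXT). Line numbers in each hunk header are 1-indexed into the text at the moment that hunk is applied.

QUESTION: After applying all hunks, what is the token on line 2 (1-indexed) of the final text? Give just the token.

Answer: dvtmv

Derivation:
Hunk 1: at line 5 remove [yryps,vyvyl] add [mkcr] -> 7 lines: myqsy qsco lmn ixyi cudet mkcr qlfq
Hunk 2: at line 3 remove [ixyi,cudet] add [uprr,mbxqq,jeqzj] -> 8 lines: myqsy qsco lmn uprr mbxqq jeqzj mkcr qlfq
Hunk 3: at line 1 remove [qsco] add [dvtmv,xjcqt] -> 9 lines: myqsy dvtmv xjcqt lmn uprr mbxqq jeqzj mkcr qlfq
Hunk 4: at line 3 remove [uprr] add [tgf,rnkpu,iwrze] -> 11 lines: myqsy dvtmv xjcqt lmn tgf rnkpu iwrze mbxqq jeqzj mkcr qlfq
Final line 2: dvtmv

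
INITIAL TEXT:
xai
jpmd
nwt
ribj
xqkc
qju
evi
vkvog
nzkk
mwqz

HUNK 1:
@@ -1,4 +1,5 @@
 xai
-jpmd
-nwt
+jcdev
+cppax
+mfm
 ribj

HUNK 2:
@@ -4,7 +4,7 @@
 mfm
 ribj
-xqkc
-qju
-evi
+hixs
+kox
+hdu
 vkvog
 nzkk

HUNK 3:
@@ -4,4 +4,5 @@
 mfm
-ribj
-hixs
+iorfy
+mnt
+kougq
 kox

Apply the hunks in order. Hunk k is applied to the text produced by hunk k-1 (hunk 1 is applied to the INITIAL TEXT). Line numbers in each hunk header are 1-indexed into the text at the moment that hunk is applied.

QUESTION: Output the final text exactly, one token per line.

Answer: xai
jcdev
cppax
mfm
iorfy
mnt
kougq
kox
hdu
vkvog
nzkk
mwqz

Derivation:
Hunk 1: at line 1 remove [jpmd,nwt] add [jcdev,cppax,mfm] -> 11 lines: xai jcdev cppax mfm ribj xqkc qju evi vkvog nzkk mwqz
Hunk 2: at line 4 remove [xqkc,qju,evi] add [hixs,kox,hdu] -> 11 lines: xai jcdev cppax mfm ribj hixs kox hdu vkvog nzkk mwqz
Hunk 3: at line 4 remove [ribj,hixs] add [iorfy,mnt,kougq] -> 12 lines: xai jcdev cppax mfm iorfy mnt kougq kox hdu vkvog nzkk mwqz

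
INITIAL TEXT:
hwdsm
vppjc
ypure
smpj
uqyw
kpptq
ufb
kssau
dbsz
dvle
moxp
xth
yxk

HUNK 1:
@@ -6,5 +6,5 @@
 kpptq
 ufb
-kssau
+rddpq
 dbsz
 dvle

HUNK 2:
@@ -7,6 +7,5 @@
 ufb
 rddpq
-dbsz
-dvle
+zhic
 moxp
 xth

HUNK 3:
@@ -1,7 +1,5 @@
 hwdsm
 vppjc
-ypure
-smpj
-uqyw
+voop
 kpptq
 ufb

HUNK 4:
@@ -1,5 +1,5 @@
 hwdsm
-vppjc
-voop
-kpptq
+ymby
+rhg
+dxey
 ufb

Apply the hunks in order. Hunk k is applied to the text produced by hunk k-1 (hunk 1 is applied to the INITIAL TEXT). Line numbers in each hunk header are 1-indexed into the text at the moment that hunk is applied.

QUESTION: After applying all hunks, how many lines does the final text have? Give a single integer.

Hunk 1: at line 6 remove [kssau] add [rddpq] -> 13 lines: hwdsm vppjc ypure smpj uqyw kpptq ufb rddpq dbsz dvle moxp xth yxk
Hunk 2: at line 7 remove [dbsz,dvle] add [zhic] -> 12 lines: hwdsm vppjc ypure smpj uqyw kpptq ufb rddpq zhic moxp xth yxk
Hunk 3: at line 1 remove [ypure,smpj,uqyw] add [voop] -> 10 lines: hwdsm vppjc voop kpptq ufb rddpq zhic moxp xth yxk
Hunk 4: at line 1 remove [vppjc,voop,kpptq] add [ymby,rhg,dxey] -> 10 lines: hwdsm ymby rhg dxey ufb rddpq zhic moxp xth yxk
Final line count: 10

Answer: 10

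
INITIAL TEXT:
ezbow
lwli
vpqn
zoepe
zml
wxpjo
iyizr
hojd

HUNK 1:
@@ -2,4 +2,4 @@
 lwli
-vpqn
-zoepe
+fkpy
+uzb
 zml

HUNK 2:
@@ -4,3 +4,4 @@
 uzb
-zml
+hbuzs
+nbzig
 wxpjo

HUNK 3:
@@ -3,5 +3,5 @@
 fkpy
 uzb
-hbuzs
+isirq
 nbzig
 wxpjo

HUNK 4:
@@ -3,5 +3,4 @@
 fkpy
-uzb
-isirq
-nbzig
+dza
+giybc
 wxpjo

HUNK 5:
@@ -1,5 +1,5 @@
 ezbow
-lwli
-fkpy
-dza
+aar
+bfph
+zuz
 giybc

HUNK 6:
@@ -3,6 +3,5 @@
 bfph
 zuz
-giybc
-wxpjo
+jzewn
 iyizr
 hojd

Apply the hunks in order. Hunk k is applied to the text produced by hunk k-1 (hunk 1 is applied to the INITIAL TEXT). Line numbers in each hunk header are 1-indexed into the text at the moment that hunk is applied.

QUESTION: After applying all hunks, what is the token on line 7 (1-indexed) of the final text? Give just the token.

Answer: hojd

Derivation:
Hunk 1: at line 2 remove [vpqn,zoepe] add [fkpy,uzb] -> 8 lines: ezbow lwli fkpy uzb zml wxpjo iyizr hojd
Hunk 2: at line 4 remove [zml] add [hbuzs,nbzig] -> 9 lines: ezbow lwli fkpy uzb hbuzs nbzig wxpjo iyizr hojd
Hunk 3: at line 3 remove [hbuzs] add [isirq] -> 9 lines: ezbow lwli fkpy uzb isirq nbzig wxpjo iyizr hojd
Hunk 4: at line 3 remove [uzb,isirq,nbzig] add [dza,giybc] -> 8 lines: ezbow lwli fkpy dza giybc wxpjo iyizr hojd
Hunk 5: at line 1 remove [lwli,fkpy,dza] add [aar,bfph,zuz] -> 8 lines: ezbow aar bfph zuz giybc wxpjo iyizr hojd
Hunk 6: at line 3 remove [giybc,wxpjo] add [jzewn] -> 7 lines: ezbow aar bfph zuz jzewn iyizr hojd
Final line 7: hojd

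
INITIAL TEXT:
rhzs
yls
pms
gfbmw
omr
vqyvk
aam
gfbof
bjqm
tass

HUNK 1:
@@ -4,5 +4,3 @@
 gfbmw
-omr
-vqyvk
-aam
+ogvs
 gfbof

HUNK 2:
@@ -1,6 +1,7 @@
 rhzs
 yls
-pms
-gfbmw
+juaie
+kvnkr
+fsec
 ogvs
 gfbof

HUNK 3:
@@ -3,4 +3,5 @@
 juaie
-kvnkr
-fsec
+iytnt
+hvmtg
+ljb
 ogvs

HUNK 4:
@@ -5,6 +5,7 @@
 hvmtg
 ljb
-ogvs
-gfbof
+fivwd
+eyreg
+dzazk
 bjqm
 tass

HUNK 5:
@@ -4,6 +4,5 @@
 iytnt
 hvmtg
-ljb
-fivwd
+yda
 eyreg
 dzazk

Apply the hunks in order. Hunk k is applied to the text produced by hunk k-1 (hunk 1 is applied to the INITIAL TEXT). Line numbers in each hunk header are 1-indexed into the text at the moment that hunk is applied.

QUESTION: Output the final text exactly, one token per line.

Answer: rhzs
yls
juaie
iytnt
hvmtg
yda
eyreg
dzazk
bjqm
tass

Derivation:
Hunk 1: at line 4 remove [omr,vqyvk,aam] add [ogvs] -> 8 lines: rhzs yls pms gfbmw ogvs gfbof bjqm tass
Hunk 2: at line 1 remove [pms,gfbmw] add [juaie,kvnkr,fsec] -> 9 lines: rhzs yls juaie kvnkr fsec ogvs gfbof bjqm tass
Hunk 3: at line 3 remove [kvnkr,fsec] add [iytnt,hvmtg,ljb] -> 10 lines: rhzs yls juaie iytnt hvmtg ljb ogvs gfbof bjqm tass
Hunk 4: at line 5 remove [ogvs,gfbof] add [fivwd,eyreg,dzazk] -> 11 lines: rhzs yls juaie iytnt hvmtg ljb fivwd eyreg dzazk bjqm tass
Hunk 5: at line 4 remove [ljb,fivwd] add [yda] -> 10 lines: rhzs yls juaie iytnt hvmtg yda eyreg dzazk bjqm tass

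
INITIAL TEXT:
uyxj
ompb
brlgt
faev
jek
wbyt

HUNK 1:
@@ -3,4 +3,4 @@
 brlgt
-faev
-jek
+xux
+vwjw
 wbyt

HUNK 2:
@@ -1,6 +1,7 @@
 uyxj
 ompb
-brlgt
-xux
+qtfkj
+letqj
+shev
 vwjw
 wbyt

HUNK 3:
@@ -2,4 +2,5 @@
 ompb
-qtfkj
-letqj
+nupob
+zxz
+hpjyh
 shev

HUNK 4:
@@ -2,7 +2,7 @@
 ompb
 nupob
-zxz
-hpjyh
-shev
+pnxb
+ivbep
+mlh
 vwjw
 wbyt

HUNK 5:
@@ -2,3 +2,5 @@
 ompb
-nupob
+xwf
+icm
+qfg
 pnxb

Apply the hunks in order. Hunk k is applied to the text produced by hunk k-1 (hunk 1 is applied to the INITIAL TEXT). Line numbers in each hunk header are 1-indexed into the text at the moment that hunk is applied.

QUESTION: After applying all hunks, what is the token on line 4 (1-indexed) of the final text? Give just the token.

Answer: icm

Derivation:
Hunk 1: at line 3 remove [faev,jek] add [xux,vwjw] -> 6 lines: uyxj ompb brlgt xux vwjw wbyt
Hunk 2: at line 1 remove [brlgt,xux] add [qtfkj,letqj,shev] -> 7 lines: uyxj ompb qtfkj letqj shev vwjw wbyt
Hunk 3: at line 2 remove [qtfkj,letqj] add [nupob,zxz,hpjyh] -> 8 lines: uyxj ompb nupob zxz hpjyh shev vwjw wbyt
Hunk 4: at line 2 remove [zxz,hpjyh,shev] add [pnxb,ivbep,mlh] -> 8 lines: uyxj ompb nupob pnxb ivbep mlh vwjw wbyt
Hunk 5: at line 2 remove [nupob] add [xwf,icm,qfg] -> 10 lines: uyxj ompb xwf icm qfg pnxb ivbep mlh vwjw wbyt
Final line 4: icm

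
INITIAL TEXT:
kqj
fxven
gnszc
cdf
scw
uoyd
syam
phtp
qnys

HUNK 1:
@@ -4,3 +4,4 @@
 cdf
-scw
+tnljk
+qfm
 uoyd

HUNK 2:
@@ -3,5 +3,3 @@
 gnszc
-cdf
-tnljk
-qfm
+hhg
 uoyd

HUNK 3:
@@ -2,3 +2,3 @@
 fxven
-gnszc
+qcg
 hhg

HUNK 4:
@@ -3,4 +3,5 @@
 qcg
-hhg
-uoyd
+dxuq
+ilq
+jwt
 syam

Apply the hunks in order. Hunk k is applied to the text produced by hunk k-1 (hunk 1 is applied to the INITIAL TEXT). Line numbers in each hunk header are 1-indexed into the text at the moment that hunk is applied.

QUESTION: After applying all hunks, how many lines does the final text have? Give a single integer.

Hunk 1: at line 4 remove [scw] add [tnljk,qfm] -> 10 lines: kqj fxven gnszc cdf tnljk qfm uoyd syam phtp qnys
Hunk 2: at line 3 remove [cdf,tnljk,qfm] add [hhg] -> 8 lines: kqj fxven gnszc hhg uoyd syam phtp qnys
Hunk 3: at line 2 remove [gnszc] add [qcg] -> 8 lines: kqj fxven qcg hhg uoyd syam phtp qnys
Hunk 4: at line 3 remove [hhg,uoyd] add [dxuq,ilq,jwt] -> 9 lines: kqj fxven qcg dxuq ilq jwt syam phtp qnys
Final line count: 9

Answer: 9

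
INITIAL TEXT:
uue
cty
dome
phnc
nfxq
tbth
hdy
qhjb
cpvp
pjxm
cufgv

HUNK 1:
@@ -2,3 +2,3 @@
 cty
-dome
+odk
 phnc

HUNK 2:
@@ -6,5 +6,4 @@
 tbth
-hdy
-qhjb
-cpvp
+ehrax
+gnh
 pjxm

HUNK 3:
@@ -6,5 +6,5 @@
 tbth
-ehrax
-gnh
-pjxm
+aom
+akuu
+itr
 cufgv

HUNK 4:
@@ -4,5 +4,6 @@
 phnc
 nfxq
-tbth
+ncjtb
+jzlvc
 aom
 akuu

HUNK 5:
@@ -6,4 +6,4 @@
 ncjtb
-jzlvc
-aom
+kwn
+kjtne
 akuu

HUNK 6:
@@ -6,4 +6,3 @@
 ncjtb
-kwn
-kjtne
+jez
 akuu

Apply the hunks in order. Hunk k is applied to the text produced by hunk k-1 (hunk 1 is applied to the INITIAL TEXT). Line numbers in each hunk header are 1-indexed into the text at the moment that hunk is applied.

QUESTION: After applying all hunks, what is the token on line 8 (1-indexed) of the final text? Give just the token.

Hunk 1: at line 2 remove [dome] add [odk] -> 11 lines: uue cty odk phnc nfxq tbth hdy qhjb cpvp pjxm cufgv
Hunk 2: at line 6 remove [hdy,qhjb,cpvp] add [ehrax,gnh] -> 10 lines: uue cty odk phnc nfxq tbth ehrax gnh pjxm cufgv
Hunk 3: at line 6 remove [ehrax,gnh,pjxm] add [aom,akuu,itr] -> 10 lines: uue cty odk phnc nfxq tbth aom akuu itr cufgv
Hunk 4: at line 4 remove [tbth] add [ncjtb,jzlvc] -> 11 lines: uue cty odk phnc nfxq ncjtb jzlvc aom akuu itr cufgv
Hunk 5: at line 6 remove [jzlvc,aom] add [kwn,kjtne] -> 11 lines: uue cty odk phnc nfxq ncjtb kwn kjtne akuu itr cufgv
Hunk 6: at line 6 remove [kwn,kjtne] add [jez] -> 10 lines: uue cty odk phnc nfxq ncjtb jez akuu itr cufgv
Final line 8: akuu

Answer: akuu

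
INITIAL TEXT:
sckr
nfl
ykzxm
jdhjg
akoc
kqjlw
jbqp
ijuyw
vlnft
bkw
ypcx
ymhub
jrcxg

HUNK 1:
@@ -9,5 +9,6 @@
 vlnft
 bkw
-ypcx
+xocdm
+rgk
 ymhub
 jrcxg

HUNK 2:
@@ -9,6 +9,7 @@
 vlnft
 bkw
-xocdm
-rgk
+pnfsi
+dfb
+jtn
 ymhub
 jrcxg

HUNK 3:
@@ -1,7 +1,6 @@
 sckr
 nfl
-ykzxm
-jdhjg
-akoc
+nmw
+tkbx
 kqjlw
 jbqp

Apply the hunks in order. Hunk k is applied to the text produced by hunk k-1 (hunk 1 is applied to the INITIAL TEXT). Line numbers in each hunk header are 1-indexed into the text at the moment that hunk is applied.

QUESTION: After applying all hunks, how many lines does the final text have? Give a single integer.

Answer: 14

Derivation:
Hunk 1: at line 9 remove [ypcx] add [xocdm,rgk] -> 14 lines: sckr nfl ykzxm jdhjg akoc kqjlw jbqp ijuyw vlnft bkw xocdm rgk ymhub jrcxg
Hunk 2: at line 9 remove [xocdm,rgk] add [pnfsi,dfb,jtn] -> 15 lines: sckr nfl ykzxm jdhjg akoc kqjlw jbqp ijuyw vlnft bkw pnfsi dfb jtn ymhub jrcxg
Hunk 3: at line 1 remove [ykzxm,jdhjg,akoc] add [nmw,tkbx] -> 14 lines: sckr nfl nmw tkbx kqjlw jbqp ijuyw vlnft bkw pnfsi dfb jtn ymhub jrcxg
Final line count: 14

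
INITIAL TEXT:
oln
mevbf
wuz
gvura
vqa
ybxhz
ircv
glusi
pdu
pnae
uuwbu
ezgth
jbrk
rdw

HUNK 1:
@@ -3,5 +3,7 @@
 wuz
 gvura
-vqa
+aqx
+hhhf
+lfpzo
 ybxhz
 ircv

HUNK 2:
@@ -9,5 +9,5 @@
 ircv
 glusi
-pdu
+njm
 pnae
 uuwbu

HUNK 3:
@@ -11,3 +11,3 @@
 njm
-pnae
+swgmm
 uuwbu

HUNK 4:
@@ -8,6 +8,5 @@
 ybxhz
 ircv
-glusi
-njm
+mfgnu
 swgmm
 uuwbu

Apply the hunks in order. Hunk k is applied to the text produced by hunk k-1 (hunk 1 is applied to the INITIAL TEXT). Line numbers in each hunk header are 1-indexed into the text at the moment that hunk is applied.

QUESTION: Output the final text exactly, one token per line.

Hunk 1: at line 3 remove [vqa] add [aqx,hhhf,lfpzo] -> 16 lines: oln mevbf wuz gvura aqx hhhf lfpzo ybxhz ircv glusi pdu pnae uuwbu ezgth jbrk rdw
Hunk 2: at line 9 remove [pdu] add [njm] -> 16 lines: oln mevbf wuz gvura aqx hhhf lfpzo ybxhz ircv glusi njm pnae uuwbu ezgth jbrk rdw
Hunk 3: at line 11 remove [pnae] add [swgmm] -> 16 lines: oln mevbf wuz gvura aqx hhhf lfpzo ybxhz ircv glusi njm swgmm uuwbu ezgth jbrk rdw
Hunk 4: at line 8 remove [glusi,njm] add [mfgnu] -> 15 lines: oln mevbf wuz gvura aqx hhhf lfpzo ybxhz ircv mfgnu swgmm uuwbu ezgth jbrk rdw

Answer: oln
mevbf
wuz
gvura
aqx
hhhf
lfpzo
ybxhz
ircv
mfgnu
swgmm
uuwbu
ezgth
jbrk
rdw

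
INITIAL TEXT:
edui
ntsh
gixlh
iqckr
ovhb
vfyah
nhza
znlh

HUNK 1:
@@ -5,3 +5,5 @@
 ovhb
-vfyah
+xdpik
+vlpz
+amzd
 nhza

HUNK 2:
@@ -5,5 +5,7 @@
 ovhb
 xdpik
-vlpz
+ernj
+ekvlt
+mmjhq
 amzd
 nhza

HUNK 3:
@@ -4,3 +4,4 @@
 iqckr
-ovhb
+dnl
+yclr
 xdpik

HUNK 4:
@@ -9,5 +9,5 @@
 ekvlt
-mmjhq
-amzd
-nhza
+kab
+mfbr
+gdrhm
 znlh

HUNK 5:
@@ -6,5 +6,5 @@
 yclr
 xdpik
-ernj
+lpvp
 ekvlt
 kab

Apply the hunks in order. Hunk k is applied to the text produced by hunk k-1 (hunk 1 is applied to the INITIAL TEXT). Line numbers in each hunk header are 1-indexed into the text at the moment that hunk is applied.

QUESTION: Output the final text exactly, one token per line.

Hunk 1: at line 5 remove [vfyah] add [xdpik,vlpz,amzd] -> 10 lines: edui ntsh gixlh iqckr ovhb xdpik vlpz amzd nhza znlh
Hunk 2: at line 5 remove [vlpz] add [ernj,ekvlt,mmjhq] -> 12 lines: edui ntsh gixlh iqckr ovhb xdpik ernj ekvlt mmjhq amzd nhza znlh
Hunk 3: at line 4 remove [ovhb] add [dnl,yclr] -> 13 lines: edui ntsh gixlh iqckr dnl yclr xdpik ernj ekvlt mmjhq amzd nhza znlh
Hunk 4: at line 9 remove [mmjhq,amzd,nhza] add [kab,mfbr,gdrhm] -> 13 lines: edui ntsh gixlh iqckr dnl yclr xdpik ernj ekvlt kab mfbr gdrhm znlh
Hunk 5: at line 6 remove [ernj] add [lpvp] -> 13 lines: edui ntsh gixlh iqckr dnl yclr xdpik lpvp ekvlt kab mfbr gdrhm znlh

Answer: edui
ntsh
gixlh
iqckr
dnl
yclr
xdpik
lpvp
ekvlt
kab
mfbr
gdrhm
znlh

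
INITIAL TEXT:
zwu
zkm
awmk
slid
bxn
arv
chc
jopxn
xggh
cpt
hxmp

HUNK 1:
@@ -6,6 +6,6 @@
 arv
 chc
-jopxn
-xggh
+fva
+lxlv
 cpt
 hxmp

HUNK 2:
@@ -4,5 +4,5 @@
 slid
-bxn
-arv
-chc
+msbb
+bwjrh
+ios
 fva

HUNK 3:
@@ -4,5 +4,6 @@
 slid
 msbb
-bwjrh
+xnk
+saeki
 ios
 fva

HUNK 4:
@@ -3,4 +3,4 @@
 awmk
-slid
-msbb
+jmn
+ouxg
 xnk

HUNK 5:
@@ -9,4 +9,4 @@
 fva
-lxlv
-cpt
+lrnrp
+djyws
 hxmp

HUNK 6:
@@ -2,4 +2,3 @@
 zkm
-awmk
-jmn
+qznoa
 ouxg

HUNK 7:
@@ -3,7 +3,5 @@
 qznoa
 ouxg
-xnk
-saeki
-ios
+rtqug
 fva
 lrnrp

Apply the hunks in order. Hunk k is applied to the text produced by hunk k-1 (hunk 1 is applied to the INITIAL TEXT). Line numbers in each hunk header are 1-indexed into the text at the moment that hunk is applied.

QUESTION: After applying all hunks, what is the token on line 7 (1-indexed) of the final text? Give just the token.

Hunk 1: at line 6 remove [jopxn,xggh] add [fva,lxlv] -> 11 lines: zwu zkm awmk slid bxn arv chc fva lxlv cpt hxmp
Hunk 2: at line 4 remove [bxn,arv,chc] add [msbb,bwjrh,ios] -> 11 lines: zwu zkm awmk slid msbb bwjrh ios fva lxlv cpt hxmp
Hunk 3: at line 4 remove [bwjrh] add [xnk,saeki] -> 12 lines: zwu zkm awmk slid msbb xnk saeki ios fva lxlv cpt hxmp
Hunk 4: at line 3 remove [slid,msbb] add [jmn,ouxg] -> 12 lines: zwu zkm awmk jmn ouxg xnk saeki ios fva lxlv cpt hxmp
Hunk 5: at line 9 remove [lxlv,cpt] add [lrnrp,djyws] -> 12 lines: zwu zkm awmk jmn ouxg xnk saeki ios fva lrnrp djyws hxmp
Hunk 6: at line 2 remove [awmk,jmn] add [qznoa] -> 11 lines: zwu zkm qznoa ouxg xnk saeki ios fva lrnrp djyws hxmp
Hunk 7: at line 3 remove [xnk,saeki,ios] add [rtqug] -> 9 lines: zwu zkm qznoa ouxg rtqug fva lrnrp djyws hxmp
Final line 7: lrnrp

Answer: lrnrp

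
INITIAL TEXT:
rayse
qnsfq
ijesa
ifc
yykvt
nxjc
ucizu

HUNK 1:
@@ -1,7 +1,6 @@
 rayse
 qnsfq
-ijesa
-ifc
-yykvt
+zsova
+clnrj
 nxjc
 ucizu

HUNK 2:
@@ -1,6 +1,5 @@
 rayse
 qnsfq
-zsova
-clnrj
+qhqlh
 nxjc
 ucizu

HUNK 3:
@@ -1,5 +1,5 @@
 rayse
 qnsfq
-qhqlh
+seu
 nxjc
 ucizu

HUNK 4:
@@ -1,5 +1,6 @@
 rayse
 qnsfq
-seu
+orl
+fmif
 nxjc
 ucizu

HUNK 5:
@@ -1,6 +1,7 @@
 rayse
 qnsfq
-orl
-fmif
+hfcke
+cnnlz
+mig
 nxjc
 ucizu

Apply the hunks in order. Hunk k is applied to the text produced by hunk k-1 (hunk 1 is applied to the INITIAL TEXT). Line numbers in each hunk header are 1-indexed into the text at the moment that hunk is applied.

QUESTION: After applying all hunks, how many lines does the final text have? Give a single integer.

Hunk 1: at line 1 remove [ijesa,ifc,yykvt] add [zsova,clnrj] -> 6 lines: rayse qnsfq zsova clnrj nxjc ucizu
Hunk 2: at line 1 remove [zsova,clnrj] add [qhqlh] -> 5 lines: rayse qnsfq qhqlh nxjc ucizu
Hunk 3: at line 1 remove [qhqlh] add [seu] -> 5 lines: rayse qnsfq seu nxjc ucizu
Hunk 4: at line 1 remove [seu] add [orl,fmif] -> 6 lines: rayse qnsfq orl fmif nxjc ucizu
Hunk 5: at line 1 remove [orl,fmif] add [hfcke,cnnlz,mig] -> 7 lines: rayse qnsfq hfcke cnnlz mig nxjc ucizu
Final line count: 7

Answer: 7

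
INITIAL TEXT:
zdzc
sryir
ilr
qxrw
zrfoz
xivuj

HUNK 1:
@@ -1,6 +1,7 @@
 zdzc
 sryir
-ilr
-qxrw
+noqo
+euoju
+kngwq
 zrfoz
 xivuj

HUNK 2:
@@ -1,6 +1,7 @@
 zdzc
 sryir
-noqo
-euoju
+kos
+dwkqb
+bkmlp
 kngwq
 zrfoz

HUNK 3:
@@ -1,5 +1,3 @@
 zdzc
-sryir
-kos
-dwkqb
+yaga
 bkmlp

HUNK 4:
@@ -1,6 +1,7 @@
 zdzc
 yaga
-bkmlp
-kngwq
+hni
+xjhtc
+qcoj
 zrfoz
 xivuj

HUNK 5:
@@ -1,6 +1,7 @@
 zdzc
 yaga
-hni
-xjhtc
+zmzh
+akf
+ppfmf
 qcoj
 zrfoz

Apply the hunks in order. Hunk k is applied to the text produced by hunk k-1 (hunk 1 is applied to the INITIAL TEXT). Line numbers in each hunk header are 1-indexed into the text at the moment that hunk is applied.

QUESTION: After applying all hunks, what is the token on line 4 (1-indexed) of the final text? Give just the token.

Answer: akf

Derivation:
Hunk 1: at line 1 remove [ilr,qxrw] add [noqo,euoju,kngwq] -> 7 lines: zdzc sryir noqo euoju kngwq zrfoz xivuj
Hunk 2: at line 1 remove [noqo,euoju] add [kos,dwkqb,bkmlp] -> 8 lines: zdzc sryir kos dwkqb bkmlp kngwq zrfoz xivuj
Hunk 3: at line 1 remove [sryir,kos,dwkqb] add [yaga] -> 6 lines: zdzc yaga bkmlp kngwq zrfoz xivuj
Hunk 4: at line 1 remove [bkmlp,kngwq] add [hni,xjhtc,qcoj] -> 7 lines: zdzc yaga hni xjhtc qcoj zrfoz xivuj
Hunk 5: at line 1 remove [hni,xjhtc] add [zmzh,akf,ppfmf] -> 8 lines: zdzc yaga zmzh akf ppfmf qcoj zrfoz xivuj
Final line 4: akf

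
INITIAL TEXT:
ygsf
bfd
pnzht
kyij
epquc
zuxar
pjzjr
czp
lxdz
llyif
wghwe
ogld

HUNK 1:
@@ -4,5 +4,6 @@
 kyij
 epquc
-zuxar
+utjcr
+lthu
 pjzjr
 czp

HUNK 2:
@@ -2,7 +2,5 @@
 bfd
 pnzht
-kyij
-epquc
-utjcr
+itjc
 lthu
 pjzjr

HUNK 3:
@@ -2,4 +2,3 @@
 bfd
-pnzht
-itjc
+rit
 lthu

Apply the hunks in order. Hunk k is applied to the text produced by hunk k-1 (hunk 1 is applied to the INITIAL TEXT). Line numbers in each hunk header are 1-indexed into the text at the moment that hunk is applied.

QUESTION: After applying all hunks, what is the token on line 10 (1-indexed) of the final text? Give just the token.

Answer: ogld

Derivation:
Hunk 1: at line 4 remove [zuxar] add [utjcr,lthu] -> 13 lines: ygsf bfd pnzht kyij epquc utjcr lthu pjzjr czp lxdz llyif wghwe ogld
Hunk 2: at line 2 remove [kyij,epquc,utjcr] add [itjc] -> 11 lines: ygsf bfd pnzht itjc lthu pjzjr czp lxdz llyif wghwe ogld
Hunk 3: at line 2 remove [pnzht,itjc] add [rit] -> 10 lines: ygsf bfd rit lthu pjzjr czp lxdz llyif wghwe ogld
Final line 10: ogld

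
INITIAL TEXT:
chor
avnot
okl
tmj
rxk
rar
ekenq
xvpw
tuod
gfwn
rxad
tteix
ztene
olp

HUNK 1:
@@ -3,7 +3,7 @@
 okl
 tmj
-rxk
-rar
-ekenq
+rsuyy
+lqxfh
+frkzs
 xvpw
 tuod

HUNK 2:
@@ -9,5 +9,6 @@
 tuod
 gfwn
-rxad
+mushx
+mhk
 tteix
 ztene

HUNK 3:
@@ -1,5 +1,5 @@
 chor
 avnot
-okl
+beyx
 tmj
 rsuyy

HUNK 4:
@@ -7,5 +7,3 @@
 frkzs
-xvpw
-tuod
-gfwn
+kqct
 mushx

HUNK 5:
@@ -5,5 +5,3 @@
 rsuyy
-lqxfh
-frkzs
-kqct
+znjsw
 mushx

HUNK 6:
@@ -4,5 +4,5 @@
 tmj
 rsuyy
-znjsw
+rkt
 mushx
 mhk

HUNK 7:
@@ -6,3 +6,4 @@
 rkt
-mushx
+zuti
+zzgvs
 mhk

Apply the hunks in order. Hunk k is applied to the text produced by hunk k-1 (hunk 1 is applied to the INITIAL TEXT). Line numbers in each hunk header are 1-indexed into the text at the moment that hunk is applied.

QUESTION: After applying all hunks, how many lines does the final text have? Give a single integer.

Answer: 12

Derivation:
Hunk 1: at line 3 remove [rxk,rar,ekenq] add [rsuyy,lqxfh,frkzs] -> 14 lines: chor avnot okl tmj rsuyy lqxfh frkzs xvpw tuod gfwn rxad tteix ztene olp
Hunk 2: at line 9 remove [rxad] add [mushx,mhk] -> 15 lines: chor avnot okl tmj rsuyy lqxfh frkzs xvpw tuod gfwn mushx mhk tteix ztene olp
Hunk 3: at line 1 remove [okl] add [beyx] -> 15 lines: chor avnot beyx tmj rsuyy lqxfh frkzs xvpw tuod gfwn mushx mhk tteix ztene olp
Hunk 4: at line 7 remove [xvpw,tuod,gfwn] add [kqct] -> 13 lines: chor avnot beyx tmj rsuyy lqxfh frkzs kqct mushx mhk tteix ztene olp
Hunk 5: at line 5 remove [lqxfh,frkzs,kqct] add [znjsw] -> 11 lines: chor avnot beyx tmj rsuyy znjsw mushx mhk tteix ztene olp
Hunk 6: at line 4 remove [znjsw] add [rkt] -> 11 lines: chor avnot beyx tmj rsuyy rkt mushx mhk tteix ztene olp
Hunk 7: at line 6 remove [mushx] add [zuti,zzgvs] -> 12 lines: chor avnot beyx tmj rsuyy rkt zuti zzgvs mhk tteix ztene olp
Final line count: 12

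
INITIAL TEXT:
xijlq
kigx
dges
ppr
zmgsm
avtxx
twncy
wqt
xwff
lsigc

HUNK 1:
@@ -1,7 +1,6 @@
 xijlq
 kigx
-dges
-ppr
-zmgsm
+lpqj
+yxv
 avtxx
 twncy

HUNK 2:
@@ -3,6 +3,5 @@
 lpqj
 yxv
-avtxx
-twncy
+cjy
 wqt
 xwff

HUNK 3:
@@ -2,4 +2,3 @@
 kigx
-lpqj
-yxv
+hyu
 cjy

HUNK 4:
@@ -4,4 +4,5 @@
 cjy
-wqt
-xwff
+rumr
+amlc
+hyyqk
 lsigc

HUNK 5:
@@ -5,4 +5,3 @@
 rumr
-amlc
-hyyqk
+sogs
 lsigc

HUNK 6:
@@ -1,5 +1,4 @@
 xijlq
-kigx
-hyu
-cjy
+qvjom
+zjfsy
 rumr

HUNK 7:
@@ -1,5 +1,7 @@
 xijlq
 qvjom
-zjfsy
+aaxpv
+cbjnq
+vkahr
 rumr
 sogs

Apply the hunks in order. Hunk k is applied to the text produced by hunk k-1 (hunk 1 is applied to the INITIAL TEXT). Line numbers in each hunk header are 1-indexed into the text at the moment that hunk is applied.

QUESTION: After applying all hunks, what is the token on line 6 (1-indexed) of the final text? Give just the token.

Answer: rumr

Derivation:
Hunk 1: at line 1 remove [dges,ppr,zmgsm] add [lpqj,yxv] -> 9 lines: xijlq kigx lpqj yxv avtxx twncy wqt xwff lsigc
Hunk 2: at line 3 remove [avtxx,twncy] add [cjy] -> 8 lines: xijlq kigx lpqj yxv cjy wqt xwff lsigc
Hunk 3: at line 2 remove [lpqj,yxv] add [hyu] -> 7 lines: xijlq kigx hyu cjy wqt xwff lsigc
Hunk 4: at line 4 remove [wqt,xwff] add [rumr,amlc,hyyqk] -> 8 lines: xijlq kigx hyu cjy rumr amlc hyyqk lsigc
Hunk 5: at line 5 remove [amlc,hyyqk] add [sogs] -> 7 lines: xijlq kigx hyu cjy rumr sogs lsigc
Hunk 6: at line 1 remove [kigx,hyu,cjy] add [qvjom,zjfsy] -> 6 lines: xijlq qvjom zjfsy rumr sogs lsigc
Hunk 7: at line 1 remove [zjfsy] add [aaxpv,cbjnq,vkahr] -> 8 lines: xijlq qvjom aaxpv cbjnq vkahr rumr sogs lsigc
Final line 6: rumr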